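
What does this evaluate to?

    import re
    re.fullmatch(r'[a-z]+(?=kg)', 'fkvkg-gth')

None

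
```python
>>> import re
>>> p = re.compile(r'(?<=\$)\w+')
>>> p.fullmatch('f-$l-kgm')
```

None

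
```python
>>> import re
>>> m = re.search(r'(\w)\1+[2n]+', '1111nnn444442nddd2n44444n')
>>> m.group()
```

`\1` is not a pattern — it's the concrete string captured by group 1, re-applied verbatim.
The match spans [0:7] → '1111nnn'.

'1111nnn'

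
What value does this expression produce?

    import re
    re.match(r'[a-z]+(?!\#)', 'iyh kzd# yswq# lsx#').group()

'iyh'

The negative lookaround is zero-width — it rules out positions where the adjacent text would match, without consuming anything.
With `match`, the pattern is implicitly anchored at the beginning.
The match spans [0:3] → 'iyh'.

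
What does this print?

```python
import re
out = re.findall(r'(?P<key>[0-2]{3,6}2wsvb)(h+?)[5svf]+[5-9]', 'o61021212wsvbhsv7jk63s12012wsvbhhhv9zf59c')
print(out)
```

[('1021212wsvb', 'h'), ('12012wsvb', 'hhh')]

This matches 3 to 6 of a character in [0-2], then the literal '2w', then the literal 'svb' (captured as 'key'); then one or more of a literal 'h' (lazy) (captured); then one or more of one of [5svf], then a character in [5-9].
Scanning left to right: at [2:17] match '1021212wsvbhsv7', groups = ('1021212wsvb', 'h'); at [22:36] match '12012wsvbhhhv9', groups = ('12012wsvb', 'hhh').
`findall` packs the 2 group values into a tuple for every match.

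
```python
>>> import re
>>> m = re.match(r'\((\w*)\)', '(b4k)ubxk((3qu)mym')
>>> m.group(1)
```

The match spans [0:5] → '(b4k)'.
Captured: group 1 = 'b4k'.

'b4k'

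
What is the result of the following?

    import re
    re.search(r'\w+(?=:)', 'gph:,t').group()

'gph'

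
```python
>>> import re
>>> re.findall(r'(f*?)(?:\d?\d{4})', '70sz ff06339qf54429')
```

The pattern matches zero or more of a literal 'f' (lazy) (captured); then optionally a digit, then exactly 4 of a digit (non-capturing group).
Matches: at [5:12] match 'ff06339', group 1 = 'ff'; at [13:19] match 'f54429', group 1 = 'f'.
With a single group, `findall` returns only what that group captured — 2 items.

['ff', 'f']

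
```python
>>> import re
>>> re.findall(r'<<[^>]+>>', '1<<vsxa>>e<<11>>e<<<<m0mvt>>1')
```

['<<vsxa>>', '<<11>>', '<<<<m0mvt>>']

`findall` yields the raw match text (3 of them) because the pattern has no groups.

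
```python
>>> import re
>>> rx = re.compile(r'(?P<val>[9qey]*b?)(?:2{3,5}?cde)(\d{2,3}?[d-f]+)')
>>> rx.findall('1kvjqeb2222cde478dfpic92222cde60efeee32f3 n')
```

[('qeb', '478df'), ('9', '60efeee')]

This matches zero or more of one of [9qey], then optionally the literal 'b' (captured as 'val'); then 3 to 5 of the literal '2' (lazy), then the literal 'cde' (non-capturing group); then 2 to 3 of a digit (lazy), then one or more of a character in [d-f] (captured).
Matches: at [4:19] match 'qeb2222cde478df', groups = ('qeb', '478df'); at [22:37] match '92222cde60efeee', groups = ('9', '60efeee').
With 2 capturing groups, `findall` returns a 2-tuple per match.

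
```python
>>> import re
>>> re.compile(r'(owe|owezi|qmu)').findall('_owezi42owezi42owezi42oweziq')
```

The regex engine tests alternatives in the order written; an earlier branch that matches wins even if a later one would match more.
Matches: at [1:4] match 'owe', group 1 = 'owe'; at [8:11] match 'owe', group 1 = 'owe'; at [15:18] match 'owe', group 1 = 'owe'; at [22:25] match 'owe', group 1 = 'owe'.
With a single group, `findall` returns only what that group captured — 4 items.

['owe', 'owe', 'owe', 'owe']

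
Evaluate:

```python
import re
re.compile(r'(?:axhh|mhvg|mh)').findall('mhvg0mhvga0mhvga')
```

Branches in `(...|...)` are attempted left-to-right; the first branch that allows the whole pattern to succeed is taken.
Walking the string: at [0:4] → 'mhvg'; at [5:9] → 'mhvg'; at [11:15] → 'mhvg'.
With no groups in the pattern, `findall` gives back each whole match — 3 here.

['mhvg', 'mhvg', 'mhvg']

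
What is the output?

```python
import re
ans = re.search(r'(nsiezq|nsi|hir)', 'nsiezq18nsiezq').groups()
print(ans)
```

The match spans [0:6] → 'nsiezq'.
Captured: group 1 = 'nsiezq'.

('nsiezq',)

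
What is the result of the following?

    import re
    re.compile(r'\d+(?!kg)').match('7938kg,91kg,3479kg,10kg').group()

Because the assertion is negative and zero-width, positions next to the forbidden text are skipped.
`re.match` won't scan ahead — the pattern has to work from the very first character.
The match spans [0:3] → '793'.

'793'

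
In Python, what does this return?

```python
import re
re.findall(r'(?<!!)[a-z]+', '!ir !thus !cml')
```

['r', 'hus', 'ml']

The negative lookahead/lookbehind blocks any match where the forbidden context is present.
`findall` yields the raw match text (3 of them) because the pattern has no groups.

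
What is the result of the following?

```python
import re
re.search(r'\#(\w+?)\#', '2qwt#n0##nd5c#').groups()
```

('n0',)

Unlike `match`, `search` isn't anchored — it looks for the pattern anywhere in the string.
The match spans [4:8] → '#n0#'.
Captured: group 1 = 'n0'.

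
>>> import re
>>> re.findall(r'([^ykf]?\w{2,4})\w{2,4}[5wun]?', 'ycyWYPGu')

['ycyW']

Because there's exactly one group, `findall` drops the full match and keeps group 1 from the one hit.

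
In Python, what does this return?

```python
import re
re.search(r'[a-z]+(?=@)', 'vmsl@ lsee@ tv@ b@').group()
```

Lookahead/lookbehind check context without consuming it, so the matched span excludes the asserted characters.
`re.search` scans for the first position where the pattern succeeds.
The match spans [0:4] → 'vmsl'.

'vmsl'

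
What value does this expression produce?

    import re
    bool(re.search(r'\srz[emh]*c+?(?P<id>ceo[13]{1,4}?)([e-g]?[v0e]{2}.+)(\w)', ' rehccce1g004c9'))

This matches whitespace; then the literal 'rz', then zero or more of one of [emh], then one or more of a literal 'c' (lazy); then the literal 'ceo', then 1 to 4 of one of [13] (lazy) (captured as 'id'); then optionally a character in [e-g], then exactly 2 of one of [v0e], then one or more of any character (captured); then a word character (captured).
`re.search` scans for the first position where the pattern succeeds.
Here the pattern never matches, so the call returns None, and `bool(None)` is False.

False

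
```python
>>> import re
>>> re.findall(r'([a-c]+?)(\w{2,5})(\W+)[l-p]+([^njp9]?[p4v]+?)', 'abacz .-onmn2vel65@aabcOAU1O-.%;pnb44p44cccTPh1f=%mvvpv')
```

A non-greedy quantifier consumes as few characters as it can — just enough that the remainder of the pattern still matches from where it stops; whatever follows it matches normally.
Multiple groups make `findall` return tuples — one 4-tuple for each match.

[('a', 'bacz', ' .-', '2v'), ('aabc', 'OAU1O', '-.%;', 'b4'), ('ccc', 'TPh1f', '=%', 'vv')]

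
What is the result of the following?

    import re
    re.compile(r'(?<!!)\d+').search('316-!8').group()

'316'

Because the assertion is negative and zero-width, positions next to the forbidden text are skipped.
The match spans [0:3] → '316'.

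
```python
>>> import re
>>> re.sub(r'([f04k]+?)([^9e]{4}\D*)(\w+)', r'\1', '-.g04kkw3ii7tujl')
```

The pattern matches one or more of one of [f04k] (lazy) (captured); then exactly 4 of any character except [9e], then zero or more of a non-digit (captured); then one or more of a word character (captured).
The replacement refers to a captured group, so each match is rewritten using its own captured text.

'-.g0'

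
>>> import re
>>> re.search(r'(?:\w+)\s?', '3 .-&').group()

'3 '

The pattern matches one or more of a word character (non-capturing group); then optionally whitespace.
The match spans [0:2] → '3 '.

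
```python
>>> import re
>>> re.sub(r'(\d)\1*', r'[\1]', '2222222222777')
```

'[2][7]'

`\1` has to match the exact text group 1 already captured.
Each match is replaced using the text its own group 1 captured.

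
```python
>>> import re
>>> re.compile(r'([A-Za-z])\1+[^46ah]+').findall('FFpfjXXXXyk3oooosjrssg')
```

After group 1 captures some text, `\1` only succeeds where that same text appears again.
Matches: at [0:22] match 'FFpfjXXXXyk3oooosjrssg', group 1 = 'F'.
`findall` collects group 1 from the one match (1 total).

['F']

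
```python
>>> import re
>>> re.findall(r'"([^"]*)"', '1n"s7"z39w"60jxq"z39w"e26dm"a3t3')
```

Walking the string: at [2:6] match '"s7"', group 1 = 's7'; at [10:17] match '"60jxq"', group 1 = '60jxq'; at [21:28] match '"e26dm"', group 1 = 'e26dm'.
With a single group, `findall` returns only what that group captured — 3 items.

['s7', '60jxq', 'e26dm']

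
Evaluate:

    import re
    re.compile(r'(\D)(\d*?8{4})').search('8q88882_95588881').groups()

('q', '8888')

The match spans [1:6] → 'q8888'.
Captured: group 1 = 'q', group 2 = '8888'.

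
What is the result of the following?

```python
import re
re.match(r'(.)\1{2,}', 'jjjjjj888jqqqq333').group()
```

`re.match` won't scan ahead — the pattern has to work from the very first character.
The match spans [0:6] → 'jjjjjj'.

'jjjjjj'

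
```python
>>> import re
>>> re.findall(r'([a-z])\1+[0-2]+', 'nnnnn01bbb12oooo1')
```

After group 1 captures some text, `\1` only succeeds where that same text appears again.
Walking the string: at [0:7] match 'nnnnn01', group 1 = 'n'; at [7:12] match 'bbb12', group 1 = 'b'; at [12:17] match 'oooo1', group 1 = 'o'.
`findall` collects group 1 from each match (3 total).

['n', 'b', 'o']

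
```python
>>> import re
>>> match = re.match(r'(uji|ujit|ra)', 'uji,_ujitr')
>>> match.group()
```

`re.match` won't scan ahead — the pattern has to work from the very first character.
The match spans [0:3] → 'uji'.

'uji'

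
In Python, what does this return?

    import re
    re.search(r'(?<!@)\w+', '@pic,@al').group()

'ic'

The negative lookahead/lookbehind blocks any match where the forbidden context is present.
`re.search` scans for the first position where the pattern succeeds.
The match spans [2:4] → 'ic'.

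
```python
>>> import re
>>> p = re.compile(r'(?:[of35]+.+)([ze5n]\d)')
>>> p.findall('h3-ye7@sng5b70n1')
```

['n1']

Pattern: one or more of one of [of35], then one or more of any character (non-capturing group); then one of [ze5n], then a digit (captured).
Scanning left to right: at [1:16] match '3-ye7@sng5b70n1', group 1 = 'n1'.
With a single group, `findall` returns only what that group captured — 1 item.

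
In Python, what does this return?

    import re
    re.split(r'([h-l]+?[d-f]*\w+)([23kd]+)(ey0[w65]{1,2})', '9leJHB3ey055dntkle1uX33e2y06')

['9', 'leJHB', '3', 'ey055', 'dntkle1uX33e2y06']

The group in the pattern means `split` returns the separators' captures alongside the pieces.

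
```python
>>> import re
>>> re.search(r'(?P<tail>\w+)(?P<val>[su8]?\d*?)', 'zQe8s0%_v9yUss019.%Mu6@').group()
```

'zQe8s0'

The pattern matches one or more of a word character (captured as 'tail'); then optionally one of [su8], then zero or more of a digit (lazy) (captured as 'val').
`re.search` tries every starting position until one works.
The match spans [0:6] → 'zQe8s0'.
Captured: group 1 = 'zQe8s0', group 2 = ''.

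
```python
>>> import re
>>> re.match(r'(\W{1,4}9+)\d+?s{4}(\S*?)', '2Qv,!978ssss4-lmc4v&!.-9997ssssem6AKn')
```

This matches 1 to 4 of a non-word character, then one or more of a literal '9' (captured); then one or more of a digit (lazy), then exactly 4 of the literal 's'; then zero or more of a non-whitespace character (lazy) (captured).
`match` is anchored at position 0; if the pattern doesn't fit there, it returns None.
Here the pattern fails at index 0, so the call returns None.

None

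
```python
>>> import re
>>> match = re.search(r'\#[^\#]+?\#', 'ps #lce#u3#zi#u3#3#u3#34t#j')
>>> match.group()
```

The match spans [3:8] → '#lce#'.

'#lce#'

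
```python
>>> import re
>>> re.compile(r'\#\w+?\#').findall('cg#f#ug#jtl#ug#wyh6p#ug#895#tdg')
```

Scanning left to right: at [2:5] → '#f#'; at [7:12] → '#jtl#'; at [14:21] → '#wyh6p#'; at [23:28] → '#895#'.
`findall` yields the raw match text (4 of them) because the pattern has no groups.

['#f#', '#jtl#', '#wyh6p#', '#895#']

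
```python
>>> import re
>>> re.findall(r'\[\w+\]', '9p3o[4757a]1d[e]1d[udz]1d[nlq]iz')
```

['[4757a]', '[e]', '[udz]', '[nlq]']

With no groups in the pattern, `findall` gives back each whole match — 4 here.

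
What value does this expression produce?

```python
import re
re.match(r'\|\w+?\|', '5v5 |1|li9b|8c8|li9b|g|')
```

`match` is anchored at position 0; if the pattern doesn't fit there, it returns None.
Here position 0 doesn't satisfy it, so the call returns None.

None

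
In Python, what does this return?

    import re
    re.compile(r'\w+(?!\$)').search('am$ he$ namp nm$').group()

'a'

The negative lookaround is zero-width — it rules out positions where the adjacent text would match, without consuming anything.
`re.search` scans for the first position where the pattern succeeds.
The match spans [0:1] → 'a'.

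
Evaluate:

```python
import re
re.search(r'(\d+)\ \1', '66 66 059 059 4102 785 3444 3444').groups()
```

`\1` is not a pattern — it's the concrete string captured by group 1, re-applied verbatim.
Unlike `match`, `search` isn't anchored — it looks for the pattern anywhere in the string.
The match spans [0:5] → '66 66'.
Captured: group 1 = '66'.

('66',)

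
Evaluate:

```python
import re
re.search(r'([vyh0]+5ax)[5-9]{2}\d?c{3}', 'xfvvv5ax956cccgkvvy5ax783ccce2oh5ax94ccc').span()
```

(2, 14)

This matches one or more of one of [vyh0], then the literal '5ax' (captured); then exactly 2 of a character in [5-9], then optionally a digit; then exactly 3 of a literal 'c'.
Unlike `match`, `search` isn't anchored — it looks for the pattern anywhere in the string.
The match spans [2:14] → 'vvv5ax956ccc'.
Captured: group 1 = 'vvv5ax'.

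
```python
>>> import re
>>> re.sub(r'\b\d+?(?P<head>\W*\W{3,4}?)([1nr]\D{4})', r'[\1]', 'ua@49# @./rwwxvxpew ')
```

Pattern: a word boundary (`\b`, zero-width); then one or more of a digit (lazy); then zero or more of a non-word character, then 3 to 4 of a non-word character (lazy) (captured as 'head'); then one of [1nr], then exactly 4 of a non-digit (captured).
Matches: at [3:15] → '49# @./rwwxv'.
`\1` in the replacement pulls in group 1's text for each match.

'ua@[# @./]xpew '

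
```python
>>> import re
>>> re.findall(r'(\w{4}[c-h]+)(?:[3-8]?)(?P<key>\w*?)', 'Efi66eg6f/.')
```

Pattern: exactly 4 of a word character, then one or more of a character in [c-h] (captured); then optionally a character in [3-8] (non-capturing group); then zero or more of a word character (lazy) (captured as 'key').
With the lazy modifier that quantifier settles for the fewest repetitions that let the rest of the pattern succeed (the atoms after it are unaffected and can still be greedy).
Matches: at [1:8] match 'fi66eg6', groups = ('fi66eg', '').
Multiple groups make `findall` return tuples — one 2-tuple for the one match.

[('fi66eg', '')]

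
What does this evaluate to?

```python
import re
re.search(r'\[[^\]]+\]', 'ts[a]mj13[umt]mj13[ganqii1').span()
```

(2, 5)

`re.search` tries every starting position until one works.
The match spans [2:5] → '[a]'.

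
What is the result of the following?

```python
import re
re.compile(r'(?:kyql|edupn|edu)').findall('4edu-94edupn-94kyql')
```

['edu', 'edupn', 'kyql']

Alternation tries branches left to right and keeps the first one that lets the overall match succeed at that position.
Scanning left to right: at [1:4] → 'edu'; at [7:12] → 'edupn'; at [15:19] → 'kyql'.
`findall` yields the raw match text (3 of them) because the pattern has no groups.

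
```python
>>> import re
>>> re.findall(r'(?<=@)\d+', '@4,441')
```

The lookaround is zero-width — it requires the adjacent text to match without consuming it, so the asserted text isn't part of the match.
With no groups in the pattern, `findall` gives back each whole match — 1 here.

['4']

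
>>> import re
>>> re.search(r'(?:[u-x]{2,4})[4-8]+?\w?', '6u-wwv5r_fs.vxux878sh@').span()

(3, 8)

The pattern matches 2 to 4 of a character in [u-x] (non-capturing group); then one or more of a character in [4-8] (lazy); then optionally a word character.
The match spans [3:8] → 'wwv5r'.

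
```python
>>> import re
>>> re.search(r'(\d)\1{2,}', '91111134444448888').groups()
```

A backreference is literal: `\1` must see the identical characters the first group matched.
`search` walks the string left to right and returns the first match it finds.
The match spans [1:6] → '11111'.
Captured: group 1 = '1'.

('1',)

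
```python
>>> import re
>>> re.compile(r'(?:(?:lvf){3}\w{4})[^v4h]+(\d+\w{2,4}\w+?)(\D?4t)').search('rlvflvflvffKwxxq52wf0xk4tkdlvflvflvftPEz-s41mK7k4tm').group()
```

'lvflvflvffKwxxq52wf0xk4t'

Pattern: the literal 'lvf' repeated 3 times, then exactly 4 of a word character (non-capturing group); then one or more of any character except [v4h]; then one or more of a digit, then 2 to 4 of a word character, then one or more of a word character (lazy) (captured); then optionally a non-digit, then the literal '4t' (captured).
The match spans [1:25] → 'lvflvflvffKwxxq52wf0xk4t'.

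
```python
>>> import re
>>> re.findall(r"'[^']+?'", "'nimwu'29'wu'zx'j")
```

Matches: at [0:7] → "'nimwu'"; at [9:13] → "'wu'".
Since nothing is captured, `findall` lists the 2 matched substrings directly.

["'nimwu'", "'wu'"]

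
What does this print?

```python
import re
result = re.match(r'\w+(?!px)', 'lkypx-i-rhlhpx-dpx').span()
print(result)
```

(0, 5)

The negative lookaround is zero-width — it rules out positions where the adjacent text would match, without consuming anything.
`match` is anchored at position 0; if the pattern doesn't fit there, it returns None.
The match spans [0:5] → 'lkypx'.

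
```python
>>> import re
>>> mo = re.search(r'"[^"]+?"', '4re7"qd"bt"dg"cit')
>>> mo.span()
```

(4, 8)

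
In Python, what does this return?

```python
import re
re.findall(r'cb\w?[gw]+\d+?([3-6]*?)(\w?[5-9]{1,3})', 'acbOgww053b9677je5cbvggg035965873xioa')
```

This matches the literal 'cb', then optionally a word character, then one or more of one of [gw]; then one or more of a digit (lazy); then zero or more of a character in [3-6] (lazy) (captured); then optionally a word character, then 1 to 3 of a character in [5-9] (captured).
Scanning left to right: at [1:9] match 'cbOgww05', groups = ('', '5'); at [18:29] match 'cbvggg03596', groups = ('', '3596').
With 2 capturing groups, `findall` returns a 2-tuple per match.

[('', '5'), ('', '3596')]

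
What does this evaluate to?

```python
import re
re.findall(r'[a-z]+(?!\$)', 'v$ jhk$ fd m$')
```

['jh', 'fd']

A negative assertion filters positions out without eating any characters.
No capturing groups, so `findall` returns the 2 full match strings.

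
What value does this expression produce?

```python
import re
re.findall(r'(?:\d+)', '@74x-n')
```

['74']

`findall` yields the raw match text (1 of them) because the pattern has no groups.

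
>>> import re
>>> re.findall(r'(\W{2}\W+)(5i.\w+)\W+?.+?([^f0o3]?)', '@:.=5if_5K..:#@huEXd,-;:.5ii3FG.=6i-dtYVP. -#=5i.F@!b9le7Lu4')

This matches exactly 2 of a non-word character, then one or more of a non-word character (captured); then the literal '5i', then any character, then one or more of a word character (captured); then one or more of a non-word character (lazy), then one or more of any character (lazy); then optionally any character except [f0o3] (captured).
Lazy quantifiers expand one character at a time until the remainder of the pattern can match.
Matches: at [0:13] match '@:.=5if_5K..:', groups = ('@:.=', '5if_5K', ':'); at [20:34] match ',-;:.5ii3FG.=6', groups = (',-;:.', '5ii3FG', '6'); at [41:53] match '. -#=5i.F@!b', groups = ('. -#=', '5i.F', 'b').
Multiple groups make `findall` return tuples — one 3-tuple for each match.

[('@:.=', '5if_5K', ':'), (',-;:.', '5ii3FG', '6'), ('. -#=', '5i.F', 'b')]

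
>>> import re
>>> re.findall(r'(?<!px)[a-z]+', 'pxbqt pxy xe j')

Because the assertion is negative and zero-width, positions next to the forbidden text are skipped.
No capturing groups, so `findall` returns the 4 full match strings.

['pxbqt', 'pxy', 'xe', 'j']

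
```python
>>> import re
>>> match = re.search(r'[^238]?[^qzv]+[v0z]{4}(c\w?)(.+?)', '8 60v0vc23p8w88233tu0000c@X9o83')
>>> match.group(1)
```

'c2'

The match spans [0:10] → '8 60v0vc23'.
Captured: group 1 = 'c2', group 2 = '3'.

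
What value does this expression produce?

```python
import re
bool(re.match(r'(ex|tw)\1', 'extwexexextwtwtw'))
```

`match` is anchored at position 0; if the pattern doesn't fit there, it returns None.
Here the pattern fails at index 0, so the call returns None, and `bool(None)` is False.

False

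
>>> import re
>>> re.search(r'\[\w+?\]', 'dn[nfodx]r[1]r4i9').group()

'[nfodx]'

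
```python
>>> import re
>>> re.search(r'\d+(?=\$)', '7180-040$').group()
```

The positive lookaround only admits positions where the adjacent text matches; those characters stay outside the span.
Unlike `match`, `search` isn't anchored — it looks for the pattern anywhere in the string.
The match spans [5:8] → '040'.

'040'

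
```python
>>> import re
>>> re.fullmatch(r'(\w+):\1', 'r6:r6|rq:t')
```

A backreference is literal: `\1` must see the identical characters the first group matched.
`fullmatch` succeeds only if the pattern covers the string from start to end.
Here the string isn't matched end-to-end, so the call returns None.

None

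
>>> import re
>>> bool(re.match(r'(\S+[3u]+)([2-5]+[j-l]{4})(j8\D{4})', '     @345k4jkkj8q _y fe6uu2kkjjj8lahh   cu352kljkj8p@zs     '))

This matches one or more of a non-whitespace character, then one or more of one of [3u] (captured); then one or more of a character in [2-5], then exactly 4 of a character in [j-l] (captured); then the literal 'j8', then exactly 4 of a non-digit (captured).
`re.match` won't scan ahead — the pattern has to work from the very first character.
Here the string doesn't start with a match, so the call returns None, and `bool(None)` is False.

False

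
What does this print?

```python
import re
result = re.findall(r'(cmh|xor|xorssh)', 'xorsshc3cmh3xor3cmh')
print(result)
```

['xor', 'cmh', 'xor', 'cmh']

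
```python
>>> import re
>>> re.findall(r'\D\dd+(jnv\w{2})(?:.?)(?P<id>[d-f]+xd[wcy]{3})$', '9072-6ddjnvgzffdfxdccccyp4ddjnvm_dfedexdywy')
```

The pattern matches a non-digit, then a digit, then one or more of a literal 'd'; then the literal 'jnv', then exactly 2 of a word character (captured); then optionally any character (non-capturing group); then one or more of a character in [d-f], then the literal 'xd', then exactly 3 of one of [wcy] (captured as 'id'); then anchored at the end.
2 groups means the one result is a tuple of 2 captured strings — 1 here.

[('jnvm_', 'fedexdywy')]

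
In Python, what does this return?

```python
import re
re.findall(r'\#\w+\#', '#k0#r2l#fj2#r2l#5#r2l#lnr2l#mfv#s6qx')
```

['#k0#', '#fj2#', '#5#', '#lnr2l#']

Scanning left to right: at [0:4] → '#k0#'; at [7:12] → '#fj2#'; at [15:18] → '#5#'; at [21:28] → '#lnr2l#'.
`findall` yields the raw match text (4 of them) because the pattern has no groups.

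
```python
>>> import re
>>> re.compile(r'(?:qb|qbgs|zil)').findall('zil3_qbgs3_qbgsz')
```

['zil', 'qb', 'qb']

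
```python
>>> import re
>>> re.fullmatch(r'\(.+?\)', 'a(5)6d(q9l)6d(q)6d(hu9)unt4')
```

None

For `fullmatch`, every character of the input must be accounted for by the pattern.
Here the pattern can't cover the whole string, so the call returns None.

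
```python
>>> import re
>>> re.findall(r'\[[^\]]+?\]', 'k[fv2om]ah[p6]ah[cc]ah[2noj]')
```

['[fv2om]', '[p6]', '[cc]', '[2noj]']

Since nothing is captured, `findall` lists the 4 matched substrings directly.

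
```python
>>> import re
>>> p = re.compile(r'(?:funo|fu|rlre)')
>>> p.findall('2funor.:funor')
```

['funo', 'funo']

Alternation isn't longest-match — the leftmost alternative that fits at this position is chosen.
Scanning left to right: at [1:5] → 'funo'; at [8:12] → 'funo'.
`findall` yields the raw match text (2 of them) because the pattern has no groups.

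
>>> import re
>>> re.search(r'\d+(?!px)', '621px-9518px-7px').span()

(0, 2)

`(?!…)`/`(?<!…)` only lets a position through if the neighbouring text does NOT match; no characters are consumed.
The match spans [0:2] → '62'.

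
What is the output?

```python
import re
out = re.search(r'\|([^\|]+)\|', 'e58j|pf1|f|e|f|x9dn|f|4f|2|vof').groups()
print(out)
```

The match spans [4:9] → '|pf1|'.
Captured: group 1 = 'pf1'.

('pf1',)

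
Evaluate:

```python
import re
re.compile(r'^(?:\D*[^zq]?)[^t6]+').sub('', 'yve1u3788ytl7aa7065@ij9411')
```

Pattern: anchored at the start of the string; then zero or more of a non-digit, then optionally any character except [zq] (non-capturing group); then one or more of any character except [t6].
Matches: at [0:10] → 'yve1u3788y'.
Every occurrence is swapped for ''.

'tl7aa7065@ij9411'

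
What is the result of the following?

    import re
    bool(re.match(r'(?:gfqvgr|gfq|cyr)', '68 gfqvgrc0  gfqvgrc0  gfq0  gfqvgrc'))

`re.match` won't scan ahead — the pattern has to work from the very first character.
Here the pattern fails at index 0, so the call returns None, and `bool(None)` is False.

False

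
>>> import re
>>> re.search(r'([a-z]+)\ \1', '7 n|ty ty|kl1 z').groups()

`\1` has to match the exact text group 1 already captured.
`search` walks the string left to right and returns the first match it finds.
The match spans [4:9] → 'ty ty'.
Captured: group 1 = 'ty'.

('ty',)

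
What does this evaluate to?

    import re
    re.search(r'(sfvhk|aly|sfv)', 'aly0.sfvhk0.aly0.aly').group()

Unlike `match`, `search` isn't anchored — it looks for the pattern anywhere in the string.
The match spans [0:3] → 'aly'.
Captured: group 1 = 'aly'.

'aly'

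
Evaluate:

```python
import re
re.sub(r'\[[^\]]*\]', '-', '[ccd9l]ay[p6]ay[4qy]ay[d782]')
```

Matches: at [0:7] → '[ccd9l]'; at [9:13] → '[p6]'; at [15:20] → '[4qy]'; at [22:28] → '[d782]'.
Each match is replaced by '-'.

'-ay-ay-ay-'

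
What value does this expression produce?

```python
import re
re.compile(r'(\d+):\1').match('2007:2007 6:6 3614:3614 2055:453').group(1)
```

'2007'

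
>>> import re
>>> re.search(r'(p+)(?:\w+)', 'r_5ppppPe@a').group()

Pattern: one or more of a literal 'p' (captured); then one or more of a word character (non-capturing group).
The match spans [3:9] → 'ppppPe'.

'ppppPe'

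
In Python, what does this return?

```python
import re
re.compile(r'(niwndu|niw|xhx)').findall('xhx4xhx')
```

Matches: at [0:3] match 'xhx', group 1 = 'xhx'; at [4:7] match 'xhx', group 1 = 'xhx'.
`findall` collects group 1 from each match (2 total).

['xhx', 'xhx']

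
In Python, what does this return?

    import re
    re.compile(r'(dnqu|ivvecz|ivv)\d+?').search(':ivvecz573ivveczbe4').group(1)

'ivvecz'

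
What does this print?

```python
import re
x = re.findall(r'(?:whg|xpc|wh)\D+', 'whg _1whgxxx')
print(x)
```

['whg _', 'whgxxx']

No capturing groups, so `findall` returns the 2 full match strings.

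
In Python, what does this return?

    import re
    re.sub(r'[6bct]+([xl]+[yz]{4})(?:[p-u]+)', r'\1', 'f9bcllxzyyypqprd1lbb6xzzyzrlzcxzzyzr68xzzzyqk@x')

'f9llxzyyyd1lxzzyzlzxzzyz68xzzzyqk@x'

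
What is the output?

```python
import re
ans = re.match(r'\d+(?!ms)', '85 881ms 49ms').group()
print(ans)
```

`re.match` won't scan ahead — the pattern has to work from the very first character.
The match spans [0:2] → '85'.

85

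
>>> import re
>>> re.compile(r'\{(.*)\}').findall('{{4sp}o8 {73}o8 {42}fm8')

With a single group, `findall` returns only what that group captured — 1 item.

['{4sp}o8 {73}o8 {42']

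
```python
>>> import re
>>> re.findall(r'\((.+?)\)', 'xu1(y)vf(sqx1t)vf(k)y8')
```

['y', 'sqx1t', 'k']

`findall` collects group 1 from each match (3 total).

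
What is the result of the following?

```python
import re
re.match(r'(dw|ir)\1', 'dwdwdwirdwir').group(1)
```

'dw'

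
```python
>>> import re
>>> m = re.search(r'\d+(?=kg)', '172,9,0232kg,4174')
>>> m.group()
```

'0232'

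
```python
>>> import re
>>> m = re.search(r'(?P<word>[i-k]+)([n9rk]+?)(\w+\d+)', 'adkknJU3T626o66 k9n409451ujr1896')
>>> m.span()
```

(2, 15)

The pattern matches one or more of a character in [i-k] (captured as 'word'); then one or more of one of [n9rk] (lazy) (captured); then one or more of a word character, then one or more of a digit (captured).
`re.search` scans for the first position where the pattern succeeds.
The match spans [2:15] → 'kknJU3T626o66'.
Captured: group 1 = 'kk', group 2 = 'n', group 3 = 'JU3T626o66'.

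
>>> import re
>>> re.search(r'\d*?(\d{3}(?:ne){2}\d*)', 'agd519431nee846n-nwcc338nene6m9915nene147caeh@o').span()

The match spans [21:29] → '338nene6'.

(21, 29)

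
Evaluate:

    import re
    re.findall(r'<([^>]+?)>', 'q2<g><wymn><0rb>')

Matches: at [2:5] match '<g>', group 1 = 'g'; at [5:11] match '<wymn>', group 1 = 'wymn'; at [11:16] match '<0rb>', group 1 = '0rb'.
One capturing group, so `findall` returns just the captured substring from each match — 3 in all.

['g', 'wymn', '0rb']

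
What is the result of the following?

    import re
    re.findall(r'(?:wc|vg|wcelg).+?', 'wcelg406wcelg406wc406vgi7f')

['wce', 'wce', 'wc4', 'vgi']

`|` is ordered: at each position the engine commits to the first alternative that works.
No capturing groups, so `findall` returns the 4 full match strings.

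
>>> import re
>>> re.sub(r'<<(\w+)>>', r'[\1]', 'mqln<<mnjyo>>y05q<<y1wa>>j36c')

'mqln[mnjyo]y05q[y1wa]j36c'

Matches: at [4:13] → '<<mnjyo>>'; at [17:25] → '<<y1wa>>'.
The replacement refers to a captured group, so each match is rewritten using its own captured text.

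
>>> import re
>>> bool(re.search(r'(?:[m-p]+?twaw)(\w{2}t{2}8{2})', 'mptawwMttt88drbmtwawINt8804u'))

False

Here the pattern never matches, so the call returns None, and `bool(None)` is False.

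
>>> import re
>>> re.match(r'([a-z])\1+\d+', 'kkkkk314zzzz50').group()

`re.match` won't scan ahead — the pattern has to work from the very first character.
The match spans [0:8] → 'kkkkk314'.

'kkkkk314'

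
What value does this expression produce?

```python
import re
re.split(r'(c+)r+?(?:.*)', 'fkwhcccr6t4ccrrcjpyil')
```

Pattern: one or more of a literal 'c' (captured); then one or more of a literal 'r' (lazy); then zero or more of any character (non-capturing group).
Matches to split on: at [4:21] → 'cccr6t4ccrrcjpyil'.
With a capturing group present, the delimiter's captured portion is kept in the result list.

['fkwh', 'ccc', '']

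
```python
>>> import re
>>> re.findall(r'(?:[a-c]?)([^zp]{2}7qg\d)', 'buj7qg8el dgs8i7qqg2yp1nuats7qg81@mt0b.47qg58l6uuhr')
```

['uj7qg8', 'ts7qg8', '.47qg5']

This matches optionally a character in [a-c] (non-capturing group); then exactly 2 of any character except [zp], then the literal '7qg', then a digit (captured).
Because there's exactly one group, `findall` drops the full match and keeps group 1 from each hit.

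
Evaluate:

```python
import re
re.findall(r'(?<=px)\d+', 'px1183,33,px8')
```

The positive lookaround only admits positions where the adjacent text matches; those characters stay outside the span.
`findall` yields the raw match text (2 of them) because the pattern has no groups.

['1183', '8']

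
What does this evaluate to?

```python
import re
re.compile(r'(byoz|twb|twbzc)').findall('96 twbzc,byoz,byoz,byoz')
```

['twb', 'byoz', 'byoz', 'byoz']

`|` is ordered: at each position the engine commits to the first alternative that works.
Walking the string: at [3:6] match 'twb', group 1 = 'twb'; at [9:13] match 'byoz', group 1 = 'byoz'; at [14:18] match 'byoz', group 1 = 'byoz'; at [19:23] match 'byoz', group 1 = 'byoz'.
`findall` collects group 1 from each match (4 total).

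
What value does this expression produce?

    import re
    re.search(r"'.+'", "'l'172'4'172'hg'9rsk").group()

"'l'172'4'172'hg'"

Unlike `match`, `search` isn't anchored — it looks for the pattern anywhere in the string.
The match spans [0:16] → "'l'172'4'172'hg'".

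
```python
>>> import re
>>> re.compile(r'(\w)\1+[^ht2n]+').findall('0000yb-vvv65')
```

The backreference `\1` re-matches whatever the first group consumed, character for character.
Scanning left to right: at [0:12] match '0000yb-vvv65', group 1 = '0'.
Because there's exactly one group, `findall` drops the full match and keeps group 1 from the one hit.

['0']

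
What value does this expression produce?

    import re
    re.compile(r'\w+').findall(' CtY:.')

['CtY']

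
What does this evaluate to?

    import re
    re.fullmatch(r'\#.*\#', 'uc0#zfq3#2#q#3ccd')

None

`re.fullmatch` requires the pattern to consume the entire string.
Here the string isn't matched end-to-end, so the call returns None.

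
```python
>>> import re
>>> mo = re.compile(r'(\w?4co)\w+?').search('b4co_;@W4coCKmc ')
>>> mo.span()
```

(0, 5)

Pattern: optionally a word character, then the literal '4co' (captured); then one or more of a word character (lazy).
`re.search` tries every starting position until one works.
The match spans [0:5] → 'b4co_'.
Captured: group 1 = 'b4co'.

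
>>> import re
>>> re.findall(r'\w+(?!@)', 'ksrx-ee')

['ksrx', 'ee']

The negative lookaround is zero-width — it rules out positions where the adjacent text would match, without consuming anything.
Walking the string: at [0:4] → 'ksrx'; at [5:7] → 'ee'.
With no groups in the pattern, `findall` gives back each whole match — 2 here.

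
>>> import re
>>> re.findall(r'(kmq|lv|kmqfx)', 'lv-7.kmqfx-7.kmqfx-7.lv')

`|` is ordered: at each position the engine commits to the first alternative that works.
Scanning left to right: at [0:2] match 'lv', group 1 = 'lv'; at [5:8] match 'kmq', group 1 = 'kmq'; at [13:16] match 'kmq', group 1 = 'kmq'; at [21:23] match 'lv', group 1 = 'lv'.
With a single group, `findall` returns only what that group captured — 4 items.

['lv', 'kmq', 'kmq', 'lv']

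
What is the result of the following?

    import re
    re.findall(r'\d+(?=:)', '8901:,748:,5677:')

['8901', '748', '5677']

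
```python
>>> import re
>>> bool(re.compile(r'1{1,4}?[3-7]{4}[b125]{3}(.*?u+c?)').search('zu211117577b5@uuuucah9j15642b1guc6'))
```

Pattern: 1 to 4 of the literal '1' (lazy), then exactly 4 of a character in [3-7], then exactly 3 of one of [b125]; then zero or more of any character (lazy), then one or more of the literal 'u', then optionally a literal 'c' (captured).
Unlike `match`, `search` isn't anchored — it looks for the pattern anywhere in the string.
Here nothing in the string fits, so the call returns None, and `bool(None)` is False.

False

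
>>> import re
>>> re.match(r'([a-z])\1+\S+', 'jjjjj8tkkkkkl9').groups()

('j',)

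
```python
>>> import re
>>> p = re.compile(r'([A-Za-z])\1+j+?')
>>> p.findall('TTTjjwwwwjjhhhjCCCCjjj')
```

The backreference `\1` re-matches whatever the first group consumed, character for character.
Walking the string: at [0:4] match 'TTTj', group 1 = 'T'; at [5:10] match 'wwwwj', group 1 = 'w'; at [11:15] match 'hhhj', group 1 = 'h'; at [15:20] match 'CCCCj', group 1 = 'C'.
With a single group, `findall` returns only what that group captured — 4 items.

['T', 'w', 'h', 'C']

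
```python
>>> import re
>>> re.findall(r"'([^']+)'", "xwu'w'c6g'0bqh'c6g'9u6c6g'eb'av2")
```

['w', '0bqh', '9u6c6g']

Scanning left to right: at [3:6] match "'w'", group 1 = 'w'; at [9:15] match "'0bqh'", group 1 = '0bqh'; at [18:26] match "'9u6c6g'", group 1 = '9u6c6g'.
Because there's exactly one group, `findall` drops the full match and keeps group 1 from each hit.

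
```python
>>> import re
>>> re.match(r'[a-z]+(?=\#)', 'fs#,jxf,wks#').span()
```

(0, 2)

`re.match` only tries the pattern at the start of the string.
The match spans [0:2] → 'fs'.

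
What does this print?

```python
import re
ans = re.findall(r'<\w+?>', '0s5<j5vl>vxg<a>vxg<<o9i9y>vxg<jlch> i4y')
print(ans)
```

Since nothing is captured, `findall` lists the 4 matched substrings directly.

['<j5vl>', '<a>', '<o9i9y>', '<jlch>']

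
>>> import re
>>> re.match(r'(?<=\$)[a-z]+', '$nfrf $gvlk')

None

Because the assertion is zero-width, the text it checks is not consumed and won't appear in the result.
`match` is anchored at position 0; if the pattern doesn't fit there, it returns None.
Here the pattern fails at index 0, so the call returns None.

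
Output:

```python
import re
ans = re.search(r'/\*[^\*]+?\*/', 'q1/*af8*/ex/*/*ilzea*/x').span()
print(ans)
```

(2, 9)

The match spans [2:9] → '/*af8*/'.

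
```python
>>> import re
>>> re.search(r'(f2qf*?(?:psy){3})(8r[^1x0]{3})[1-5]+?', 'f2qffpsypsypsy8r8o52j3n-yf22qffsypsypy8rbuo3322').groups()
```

('f2qffpsypsypsy', '8r8o5')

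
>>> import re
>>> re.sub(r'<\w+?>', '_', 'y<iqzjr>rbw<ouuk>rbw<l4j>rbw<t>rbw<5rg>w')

Every occurrence is swapped for '_'.

'y_rbw_rbw_rbw_rbw_w'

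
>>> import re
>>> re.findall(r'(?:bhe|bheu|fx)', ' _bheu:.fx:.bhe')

['bhe', 'fx', 'bhe']

The regex engine tests alternatives in the order written; an earlier branch that matches wins even if a later one would match more.
`findall` yields the raw match text (3 of them) because the pattern has no groups.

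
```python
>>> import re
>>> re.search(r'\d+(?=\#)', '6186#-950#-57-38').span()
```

The lookaround is zero-width — it requires the adjacent text to match without consuming it, so the asserted text isn't part of the match.
The match spans [0:4] → '6186'.

(0, 4)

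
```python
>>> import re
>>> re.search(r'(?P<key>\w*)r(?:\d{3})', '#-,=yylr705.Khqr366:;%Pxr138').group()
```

'yylr705'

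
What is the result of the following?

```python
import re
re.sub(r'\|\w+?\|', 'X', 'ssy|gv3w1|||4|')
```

'ssyX|X'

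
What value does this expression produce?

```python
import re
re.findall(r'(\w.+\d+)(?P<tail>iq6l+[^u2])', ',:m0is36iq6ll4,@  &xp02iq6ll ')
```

[('m0is36iq6ll4,@  &xp02', 'iq6ll ')]

This matches a word character, then one or more of any character, then one or more of a digit (captured); then the literal 'iq6', then one or more of the literal 'l', then any character except [u2] (captured as 'tail').
Walking the string: at [2:29] match 'm0is36iq6ll4,@  &xp02iq6ll ', groups = ('m0is36iq6ll4,@  &xp02', 'iq6ll ').
Multiple groups make `findall` return tuples — one 2-tuple for the one match.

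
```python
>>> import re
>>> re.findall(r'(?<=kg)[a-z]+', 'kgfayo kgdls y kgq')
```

Lookahead/lookbehind check context without consuming it, so the matched span excludes the asserted characters.
Walking the string: at [2:6] → 'fayo'; at [9:12] → 'dls'; at [17:18] → 'q'.
With no groups in the pattern, `findall` gives back each whole match — 3 here.

['fayo', 'dls', 'q']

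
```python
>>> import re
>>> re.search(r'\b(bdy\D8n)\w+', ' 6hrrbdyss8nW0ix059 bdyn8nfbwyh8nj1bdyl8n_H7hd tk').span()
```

(20, 46)

Pattern: a word boundary (`\b`, zero-width); then the literal 'bdy', then a non-digit, then the literal '8n' (captured); then one or more of a word character.
Unlike `match`, `search` isn't anchored — it looks for the pattern anywhere in the string.
The match spans [20:46] → 'bdyn8nfbwyh8nj1bdyl8n_H7hd'.
Captured: group 1 = 'bdyn8n'.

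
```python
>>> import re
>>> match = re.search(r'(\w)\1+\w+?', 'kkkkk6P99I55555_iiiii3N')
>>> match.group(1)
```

'k'

The match spans [0:6] → 'kkkkk6'.
Captured: group 1 = 'k'.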